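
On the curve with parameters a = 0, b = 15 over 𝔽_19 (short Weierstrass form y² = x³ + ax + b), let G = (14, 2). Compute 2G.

(16, 8)

tangent at (14, 2): λ = (3·14² + 0)/(2·2) ≡ 18/4. 4⁻¹ ≡ 5 (mod 19), so λ ≡ 18·5 ≡ 14.
  x = λ² - 14 - 14 = 196 - 28 ≡ 16; y = λ·(14 - 16) - 2 ≡ 8. → (16, 8)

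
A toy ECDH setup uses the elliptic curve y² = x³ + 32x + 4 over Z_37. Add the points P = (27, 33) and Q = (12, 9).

(27, 33) + (12, 9). λ = (9 - 33)/(12 - 27) ≡ 13/22 mod 37. 22⁻¹ ≡ 32 (mod 37) since 22·32 = 704 ≡ 1, so λ ≡ 9.
  x = λ² - 27 - 12 = 81 - 39 ≡ 5; y = λ·(27 - 5) - 33 ≡ 17. → (5, 17)

(5, 17)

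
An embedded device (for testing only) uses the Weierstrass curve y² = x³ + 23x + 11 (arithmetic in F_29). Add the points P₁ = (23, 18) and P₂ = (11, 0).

(23, 18) + (11, 0). λ = (0 - 18)/(11 - 23) ≡ 11/17 mod 29. 17⁻¹ ≡ 12 (mod 29) since 17·12 = 204 ≡ 1, so λ ≡ 16.
  x = λ² - 23 - 11 = 256 - 34 ≡ 19; y = λ·(23 - 19) - 18 ≡ 17. → (19, 17)

(19, 17)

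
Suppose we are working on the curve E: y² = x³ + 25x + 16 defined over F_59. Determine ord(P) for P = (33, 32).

10

2P: tangent at (33, 32): λ = (3·33² + 25)/(2·32) ≡ 47/5. 5⁻¹ ≡ 12 (mod 59) since 5·12 = 60 ≡ 1, so λ ≡ 47·12 ≡ 33.
  x = λ² - 33 - 33 = 1089 - 66 ≡ 20; y = λ·(33 - 20) - 32 ≡ 43. → (20, 43)
3P: (20, 43) + (33, 32). λ = (32 - 43)/(33 - 20) ≡ 48/13 mod 59. 13⁻¹ ≡ 50 (mod 59), so λ ≡ 40.
  x = λ² - 20 - 33 = 1600 - 53 ≡ 13; y = λ·(20 - 13) - 43 ≡ 1. → (13, 1)
4P: (13, 1) + (33, 32). λ = (32 - 1)/(33 - 13) ≡ 31/20 mod 59. 20⁻¹ ≡ 3 (mod 59) since 20·3 = 60 ≡ 1, so λ ≡ 34.
  x = λ² - 13 - 33 = 1156 - 46 ≡ 48; y = λ·(13 - 48) - 1 ≡ 48. → (48, 48)
5P: (48, 48) + (33, 32). λ = (32 - 48)/(33 - 48) ≡ 43/44 mod 59. 44⁻¹ ≡ 55 (mod 59), so λ ≡ 5.
  x = λ² - 48 - 33 = 25 - 81 ≡ 3; y = λ·(48 - 3) - 48 ≡ 0. → (3, 0)
6P: (3, 0) + (33, 32). λ = (32 - 0)/(33 - 3) ≡ 32/30 mod 59. 30⁻¹ ≡ 2 (mod 59) since 30·2 = 60 ≡ 1, so λ ≡ 5.
  x = λ² - 3 - 33 = 25 - 36 ≡ 48; y = λ·(3 - 48) - 0 ≡ 11. → (48, 11)
7P: (48, 11) + (33, 32). λ = (32 - 11)/(33 - 48) ≡ 21/44 mod 59. 44⁻¹ ≡ 55 (mod 59), so λ ≡ 34.
  x = λ² - 48 - 33 = 1156 - 81 ≡ 13; y = λ·(48 - 13) - 11 ≡ 58. → (13, 58)
8P: (13, 58) + (33, 32). λ = (32 - 58)/(33 - 13) ≡ 33/20 mod 59. 20⁻¹ ≡ 3 (mod 59) since 20·3 = 60 ≡ 1, so λ ≡ 40.
  x = λ² - 13 - 33 = 1600 - 46 ≡ 20; y = λ·(13 - 20) - 58 ≡ 16. → (20, 16)
9P: (20, 16) + (33, 32). λ = (32 - 16)/(33 - 20) ≡ 16/13 mod 59. 13⁻¹ ≡ 50 (mod 59) since 13·50 = 650 ≡ 1, so λ ≡ 33.
  x = λ² - 20 - 33 = 1089 - 53 ≡ 33; y = λ·(20 - 33) - 16 ≡ 27. → (33, 27)
10P: (33, 27) + (33, 32): same x and y₁ ≡ -y₂, so the sum is ∞.
10P = ∞, so the order is 10.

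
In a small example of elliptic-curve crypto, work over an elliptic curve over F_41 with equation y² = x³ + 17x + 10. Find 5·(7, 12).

Write P = (7, 12).
Repeated addition: build up to 5P.
2P: tangent at (7, 12): λ = (3·7² + 17)/(2·12) ≡ 0/24. 24⁻¹ ≡ 12 (mod 41) since 24·12 = 288 ≡ 1, so λ ≡ 0·12 ≡ 0.
  x = λ² - 7 - 7 = 0 - 14 ≡ 27; y = λ·(7 - 27) - 12 ≡ 29. → (27, 29)
3P: (27, 29) + (7, 12). λ = (12 - 29)/(7 - 27) ≡ 24/21 mod 41. 21⁻¹ ≡ 2 (mod 41), so λ ≡ 7.
  x = λ² - 27 - 7 = 49 - 34 ≡ 15; y = λ·(27 - 15) - 29 ≡ 14. → (15, 14)
4P: (15, 14) + (7, 12). λ = (12 - 14)/(7 - 15) ≡ 39/33 mod 41. 33⁻¹ ≡ 5 (mod 41) since 33·5 = 165 ≡ 1, so λ ≡ 31.
  x = λ² - 15 - 7 = 961 - 22 ≡ 37; y = λ·(15 - 37) - 14 ≡ 1. → (37, 1)
5P: (37, 1) + (7, 12). λ = (12 - 1)/(7 - 37) ≡ 11/11 mod 41. 11⁻¹ ≡ 15 (mod 41), so λ ≡ 1.
  x = λ² - 37 - 7 = 1 - 44 ≡ 39; y = λ·(37 - 39) - 1 ≡ 38. → (39, 38)

(39, 38)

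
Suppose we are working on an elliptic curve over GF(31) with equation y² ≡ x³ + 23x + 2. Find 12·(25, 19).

Write P = (25, 19).
Double-and-add on 12 = (1100)₂. Start with P = (25, 19) for the leading 1-bit.
double: tangent at (25, 19): λ = (3·25² + 23)/(2·19) ≡ 7/7. 7⁻¹ ≡ 9 (mod 31) since 7·9 = 63 ≡ 1, so λ ≡ 7·9 ≡ 1.
  x = λ² - 25 - 25 = 1 - 50 ≡ 13; y = λ·(25 - 13) - 19 ≡ 24. → (13, 24)
add P: (13, 24) + (25, 19). λ = (19 - 24)/(25 - 13) ≡ 26/12 mod 31. 12⁻¹ ≡ 13 (mod 31) since 12·13 = 156 ≡ 1, so λ ≡ 28.
  x = λ² - 13 - 25 = 784 - 38 ≡ 2; y = λ·(13 - 2) - 24 ≡ 5. → (2, 5)
double: tangent at (2, 5): λ = (3·2² + 23)/(2·5) ≡ 4/10. 10⁻¹ ≡ 28 (mod 31) since 10·28 = 280 ≡ 1, so λ ≡ 4·28 ≡ 19.
  x = λ² - 2 - 2 = 361 - 4 ≡ 16; y = λ·(2 - 16) - 5 ≡ 8. → (16, 8)
double: tangent at (16, 8): λ = (3·16² + 23)/(2·8) ≡ 16/16. 16⁻¹ ≡ 2 (mod 31), so λ ≡ 16·2 ≡ 1.
  x = λ² - 16 - 16 = 1 - 32 ≡ 0; y = λ·(16 - 0) - 8 ≡ 8. → (0, 8)

(0, 8)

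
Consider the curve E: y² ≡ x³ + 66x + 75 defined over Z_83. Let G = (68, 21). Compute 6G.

(15, 37)

Repeated addition: build up to 6G.
2G: tangent at (68, 21): λ = (3·68² + 66)/(2·21) ≡ 77/42. 42⁻¹ ≡ 2 (mod 83), so λ ≡ 77·2 ≡ 71.
  x = λ² - 68 - 68 = 5041 - 136 ≡ 8; y = λ·(68 - 8) - 21 ≡ 6. → (8, 6)
3G: (8, 6) + (68, 21). λ = (21 - 6)/(68 - 8) ≡ 15/60 mod 83. 60⁻¹ ≡ 18 (mod 83), so λ ≡ 21.
  x = λ² - 8 - 68 = 441 - 76 ≡ 33; y = λ·(8 - 33) - 6 ≡ 50. → (33, 50)
4G: (33, 50) + (68, 21). λ = (21 - 50)/(68 - 33) ≡ 54/35 mod 83. 35⁻¹ ≡ 19 (mod 83) since 35·19 = 665 ≡ 1, so λ ≡ 30.
  x = λ² - 33 - 68 = 900 - 101 ≡ 52; y = λ·(33 - 52) - 50 ≡ 44. → (52, 44)
5G: (52, 44) + (68, 21). λ = (21 - 44)/(68 - 52) ≡ 60/16 mod 83. 16⁻¹ ≡ 26 (mod 83) since 16·26 = 416 ≡ 1, so λ ≡ 66.
  x = λ² - 52 - 68 = 4356 - 120 ≡ 3; y = λ·(52 - 3) - 44 ≡ 36. → (3, 36)
6G: (3, 36) + (68, 21). λ = (21 - 36)/(68 - 3) ≡ 68/65 mod 83. 65⁻¹ ≡ 23 (mod 83) since 65·23 = 1495 ≡ 1, so λ ≡ 70.
  x = λ² - 3 - 68 = 4900 - 71 ≡ 15; y = λ·(3 - 15) - 36 ≡ 37. → (15, 37)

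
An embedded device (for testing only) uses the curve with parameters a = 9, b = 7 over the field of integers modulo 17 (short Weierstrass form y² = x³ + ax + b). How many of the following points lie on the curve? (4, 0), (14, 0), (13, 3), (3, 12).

(4, 0): 0² ≡ 0, rhs ≡ 5 → off.
(14, 0): 0² ≡ 0, rhs ≡ 4 → off.
(13, 3): 3² ≡ 9, rhs ≡ 9 → on.
(3, 12): 12² ≡ 8, rhs ≡ 10 → off.

1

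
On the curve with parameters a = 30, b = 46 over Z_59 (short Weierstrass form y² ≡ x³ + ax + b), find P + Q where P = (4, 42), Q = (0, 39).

(15, 53)

(4, 42) + (0, 39). λ = (39 - 42)/(0 - 4) ≡ 56/55 mod 59. 55⁻¹ ≡ 44 (mod 59), so λ ≡ 45.
  x = λ² - 4 - 0 = 2025 - 4 ≡ 15; y = λ·(4 - 15) - 42 ≡ 53. → (15, 53)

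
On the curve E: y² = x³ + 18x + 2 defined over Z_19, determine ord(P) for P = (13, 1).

7

2P: tangent at (13, 1): λ = (3·13² + 18)/(2·1) ≡ 12/2. 2⁻¹ ≡ 10 (mod 19) since 2·10 = 20 ≡ 1, so λ ≡ 12·10 ≡ 6.
  x = λ² - 13 - 13 = 36 - 26 ≡ 10; y = λ·(13 - 10) - 1 ≡ 17. → (10, 17)
3P: (10, 17) + (13, 1). λ = (1 - 17)/(13 - 10) ≡ 3/3 mod 19. 3⁻¹ ≡ 13 (mod 19), so λ ≡ 1.
  x = λ² - 10 - 13 = 1 - 23 ≡ 16; y = λ·(10 - 16) - 17 ≡ 15. → (16, 15)
4P: (16, 15) + (13, 1). λ = (1 - 15)/(13 - 16) ≡ 5/16 mod 19. 16⁻¹ ≡ 6 (mod 19), so λ ≡ 11.
  x = λ² - 16 - 13 = 121 - 29 ≡ 16; y = λ·(16 - 16) - 15 ≡ 4. → (16, 4)
5P: (16, 4) + (13, 1). λ = (1 - 4)/(13 - 16) ≡ 16/16 mod 19. 16⁻¹ ≡ 6 (mod 19) since 16·6 = 96 ≡ 1, so λ ≡ 1.
  x = λ² - 16 - 13 = 1 - 29 ≡ 10; y = λ·(16 - 10) - 4 ≡ 2. → (10, 2)
6P: (10, 2) + (13, 1). λ = (1 - 2)/(13 - 10) ≡ 18/3 mod 19. 3⁻¹ ≡ 13 (mod 19), so λ ≡ 6.
  x = λ² - 10 - 13 = 36 - 23 ≡ 13; y = λ·(10 - 13) - 2 ≡ 18. → (13, 18)
7P: (13, 18) + (13, 1): same x and y₁ ≡ -y₂, so the sum is O.
7P = O, so the order is 7.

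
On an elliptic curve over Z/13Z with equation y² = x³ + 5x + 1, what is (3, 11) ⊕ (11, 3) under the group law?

(0, 12)

(3, 11) + (11, 3). λ = (3 - 11)/(11 - 3) ≡ 5/8 mod 13. 8⁻¹ ≡ 5 (mod 13), so λ ≡ 12.
  x = λ² - 3 - 11 = 144 - 14 ≡ 0; y = λ·(3 - 0) - 11 ≡ 12. → (0, 12)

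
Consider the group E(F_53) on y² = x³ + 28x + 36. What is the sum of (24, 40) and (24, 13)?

O

The two points share x = 24 and their y-coordinates satisfy 40 + 13 ≡ 0 (mod 53), so they are inverses. Their sum is the point at infinity.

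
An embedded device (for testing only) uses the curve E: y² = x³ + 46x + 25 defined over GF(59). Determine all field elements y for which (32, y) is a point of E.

24, 35

x³ + 46x + 25 = 34265 ≡ 45 (mod 59).
Square roots of 45 mod 59: 24 and 35 (since 24² = 576 ≡ 45).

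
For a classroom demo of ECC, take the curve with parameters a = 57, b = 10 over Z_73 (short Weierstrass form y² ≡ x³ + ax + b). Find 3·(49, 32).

(72, 68)

Write G = (49, 32).
Repeated addition: build up to 3G.
2G: tangent at (49, 32): λ = (3·49² + 57)/(2·32) ≡ 33/64. 64⁻¹ ≡ 8 (mod 73) since 64·8 = 512 ≡ 1, so λ ≡ 33·8 ≡ 45.
  x = λ² - 49 - 49 = 2025 - 98 ≡ 29; y = λ·(49 - 29) - 32 ≡ 65. → (29, 65)
3G: (29, 65) + (49, 32). λ = (32 - 65)/(49 - 29) ≡ 40/20 mod 73. 20⁻¹ ≡ 11 (mod 73), so λ ≡ 2.
  x = λ² - 29 - 49 = 4 - 78 ≡ 72; y = λ·(29 - 72) - 65 ≡ 68. → (72, 68)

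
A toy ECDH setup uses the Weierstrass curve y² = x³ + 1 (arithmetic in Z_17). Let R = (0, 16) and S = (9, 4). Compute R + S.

(0, 16) + (9, 4). λ = (4 - 16)/(9 - 0) ≡ 5/9 mod 17. 9⁻¹ ≡ 2 (mod 17), so λ ≡ 10.
  x = λ² - 0 - 9 = 100 - 9 ≡ 6; y = λ·(0 - 6) - 16 ≡ 9. → (6, 9)

(6, 9)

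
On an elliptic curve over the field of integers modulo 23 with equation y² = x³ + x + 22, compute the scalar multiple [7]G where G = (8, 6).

Repeated addition: build up to 7G.
2G: tangent at (8, 6): λ = (3·8² + 1)/(2·6) ≡ 9/12. 12⁻¹ ≡ 2 (mod 23) since 12·2 = 24 ≡ 1, so λ ≡ 9·2 ≡ 18.
  x = λ² - 8 - 8 = 324 - 16 ≡ 9; y = λ·(8 - 9) - 6 ≡ 22. → (9, 22)
3G: (9, 22) + (8, 6). λ = (6 - 22)/(8 - 9) ≡ 7/22 mod 23. 22⁻¹ ≡ 22 (mod 23) since 22·22 = 484 ≡ 1, so λ ≡ 16.
  x = λ² - 9 - 8 = 256 - 17 ≡ 9; y = λ·(9 - 9) - 22 ≡ 1. → (9, 1)
4G: (9, 1) + (8, 6). λ = (6 - 1)/(8 - 9) ≡ 5/22 mod 23. 22⁻¹ ≡ 22 (mod 23), so λ ≡ 18.
  x = λ² - 9 - 8 = 324 - 17 ≡ 8; y = λ·(9 - 8) - 1 ≡ 17. → (8, 17)
5G: (8, 17) + (8, 6): same x and y₁ ≡ -y₂, so the sum is O.
6G: O + (8, 6) = (8, 6) (identity).
7G: tangent at (8, 6): λ = (3·8² + 1)/(2·6) ≡ 9/12. 12⁻¹ ≡ 2 (mod 23), so λ ≡ 9·2 ≡ 18.
  x = λ² - 8 - 8 = 324 - 16 ≡ 9; y = λ·(8 - 9) - 6 ≡ 22. → (9, 22)

(9, 22)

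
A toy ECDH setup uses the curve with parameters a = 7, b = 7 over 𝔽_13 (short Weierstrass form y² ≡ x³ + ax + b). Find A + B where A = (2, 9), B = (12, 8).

(2, 9) + (12, 8). λ = (8 - 9)/(12 - 2) ≡ 12/10 mod 13. 10⁻¹ ≡ 4 (mod 13), so λ ≡ 9.
  x = λ² - 2 - 12 = 81 - 14 ≡ 2; y = λ·(2 - 2) - 9 ≡ 4. → (2, 4)

(2, 4)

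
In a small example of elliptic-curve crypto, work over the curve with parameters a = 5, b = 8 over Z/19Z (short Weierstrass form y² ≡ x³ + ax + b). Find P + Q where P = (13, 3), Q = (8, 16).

(13, 3) + (8, 16). λ = (16 - 3)/(8 - 13) ≡ 13/14 mod 19. 14⁻¹ ≡ 15 (mod 19), so λ ≡ 5.
  x = λ² - 13 - 8 = 25 - 21 ≡ 4; y = λ·(13 - 4) - 3 ≡ 4. → (4, 4)

(4, 4)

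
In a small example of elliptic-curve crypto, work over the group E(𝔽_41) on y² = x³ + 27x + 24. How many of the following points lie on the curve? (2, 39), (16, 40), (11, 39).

(2, 39): 39² ≡ 4, rhs ≡ 4 → on.
(16, 40): 40² ≡ 1, rhs ≡ 1 → on.
(11, 39): 39² ≡ 4, rhs ≡ 12 → off.

2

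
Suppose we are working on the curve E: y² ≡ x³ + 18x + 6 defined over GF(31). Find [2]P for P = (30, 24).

tangent at (30, 24): λ = (3·30² + 18)/(2·24) ≡ 21/17. 17⁻¹ ≡ 11 (mod 31), so λ ≡ 21·11 ≡ 14.
  x = λ² - 30 - 30 = 196 - 60 ≡ 12; y = λ·(30 - 12) - 24 ≡ 11. → (12, 11)

(12, 11)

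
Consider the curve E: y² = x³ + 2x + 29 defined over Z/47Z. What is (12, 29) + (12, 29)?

(24, 6)

tangent at (12, 29): λ = (3·12² + 2)/(2·29) ≡ 11/11. 11⁻¹ ≡ 30 (mod 47), so λ ≡ 11·30 ≡ 1.
  x = λ² - 12 - 12 = 1 - 24 ≡ 24; y = λ·(12 - 24) - 29 ≡ 6. → (24, 6)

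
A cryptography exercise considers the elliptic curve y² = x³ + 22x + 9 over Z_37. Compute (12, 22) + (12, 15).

The two points share x = 12 and their y-coordinates satisfy 22 + 15 ≡ 0 (mod 37), so they are inverses. Their sum is 𝒪.

O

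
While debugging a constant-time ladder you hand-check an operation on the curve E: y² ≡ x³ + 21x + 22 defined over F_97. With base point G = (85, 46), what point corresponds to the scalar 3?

(85, 51)

Repeated addition: build up to 3G.
2G: tangent at (85, 46): λ = (3·85² + 21)/(2·46) ≡ 65/92. 92⁻¹ ≡ 58 (mod 97) since 92·58 = 5336 ≡ 1, so λ ≡ 65·58 ≡ 84.
  x = λ² - 85 - 85 = 7056 - 170 ≡ 96; y = λ·(85 - 96) - 46 ≡ 0. → (96, 0)
3G: (96, 0) + (85, 46). λ = (46 - 0)/(85 - 96) ≡ 46/86 mod 97. 86⁻¹ ≡ 44 (mod 97), so λ ≡ 84.
  x = λ² - 96 - 85 = 7056 - 181 ≡ 85; y = λ·(96 - 85) - 0 ≡ 51. → (85, 51)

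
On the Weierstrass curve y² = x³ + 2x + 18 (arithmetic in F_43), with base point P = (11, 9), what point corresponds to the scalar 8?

(24, 42)

Double-and-add on 8 = (1000)₂. Start with P = (11, 9) for the leading 1-bit.
double: tangent at (11, 9): λ = (3·11² + 2)/(2·9) ≡ 21/18. 18⁻¹ ≡ 12 (mod 43) since 18·12 = 216 ≡ 1, so λ ≡ 21·12 ≡ 37.
  x = λ² - 11 - 11 = 1369 - 22 ≡ 14; y = λ·(11 - 14) - 9 ≡ 9. → (14, 9)
double: tangent at (14, 9): λ = (3·14² + 2)/(2·9) ≡ 31/18. 18⁻¹ ≡ 12 (mod 43) since 18·12 = 216 ≡ 1, so λ ≡ 31·12 ≡ 28.
  x = λ² - 14 - 14 = 784 - 28 ≡ 25; y = λ·(14 - 25) - 9 ≡ 27. → (25, 27)
double: tangent at (25, 27): λ = (3·25² + 2)/(2·27) ≡ 28/11. 11⁻¹ ≡ 4 (mod 43), so λ ≡ 28·4 ≡ 26.
  x = λ² - 25 - 25 = 676 - 50 ≡ 24; y = λ·(25 - 24) - 27 ≡ 42. → (24, 42)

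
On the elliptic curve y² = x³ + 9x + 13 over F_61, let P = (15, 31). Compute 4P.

Double-and-add on 4 = (100)₂. Start with P = (15, 31) for the leading 1-bit.
double: tangent at (15, 31): λ = (3·15² + 9)/(2·31) ≡ 13/1. 1⁻¹ ≡ 1 (mod 61) since 1·1 = 1 ≡ 1, so λ ≡ 13·1 ≡ 13.
  x = λ² - 15 - 15 = 169 - 30 ≡ 17; y = λ·(15 - 17) - 31 ≡ 4. → (17, 4)
double: tangent at (17, 4): λ = (3·17² + 9)/(2·4) ≡ 22/8. 8⁻¹ ≡ 23 (mod 61), so λ ≡ 22·23 ≡ 18.
  x = λ² - 17 - 17 = 324 - 34 ≡ 46; y = λ·(17 - 46) - 4 ≡ 23. → (46, 23)

(46, 23)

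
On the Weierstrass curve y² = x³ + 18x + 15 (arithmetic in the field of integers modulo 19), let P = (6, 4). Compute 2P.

tangent at (6, 4): λ = (3·6² + 18)/(2·4) ≡ 12/8. 8⁻¹ ≡ 12 (mod 19), so λ ≡ 12·12 ≡ 11.
  x = λ² - 6 - 6 = 121 - 12 ≡ 14; y = λ·(6 - 14) - 4 ≡ 3. → (14, 3)

(14, 3)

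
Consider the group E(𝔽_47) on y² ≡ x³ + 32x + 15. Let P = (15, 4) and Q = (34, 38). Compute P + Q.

(15, 4) + (34, 38). λ = (38 - 4)/(34 - 15) ≡ 34/19 mod 47. 19⁻¹ ≡ 5 (mod 47), so λ ≡ 29.
  x = λ² - 15 - 34 = 841 - 49 ≡ 40; y = λ·(15 - 40) - 4 ≡ 23. → (40, 23)

(40, 23)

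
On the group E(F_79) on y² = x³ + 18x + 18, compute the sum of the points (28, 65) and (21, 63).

(28, 65) + (21, 63). λ = (63 - 65)/(21 - 28) ≡ 77/72 mod 79. 72⁻¹ ≡ 45 (mod 79), so λ ≡ 68.
  x = λ² - 28 - 21 = 4624 - 49 ≡ 72; y = λ·(28 - 72) - 65 ≡ 24. → (72, 24)

(72, 24)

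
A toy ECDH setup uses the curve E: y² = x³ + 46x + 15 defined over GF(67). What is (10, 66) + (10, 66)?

tangent at (10, 66): λ = (3·10² + 46)/(2·66) ≡ 11/65. 65⁻¹ ≡ 33 (mod 67) since 65·33 = 2145 ≡ 1, so λ ≡ 11·33 ≡ 28.
  x = λ² - 10 - 10 = 784 - 20 ≡ 27; y = λ·(10 - 27) - 66 ≡ 61. → (27, 61)

(27, 61)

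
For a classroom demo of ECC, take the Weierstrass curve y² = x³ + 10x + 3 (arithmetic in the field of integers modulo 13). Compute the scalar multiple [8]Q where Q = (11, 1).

Double-and-add on 8 = (1000)₂. Start with Q = (11, 1) for the leading 1-bit.
double: tangent at (11, 1): λ = (3·11² + 10)/(2·1) ≡ 9/2. 2⁻¹ ≡ 7 (mod 13), so λ ≡ 9·7 ≡ 11.
  x = λ² - 11 - 11 = 121 - 22 ≡ 8; y = λ·(11 - 8) - 1 ≡ 6. → (8, 6)
double: tangent at (8, 6): λ = (3·8² + 10)/(2·6) ≡ 7/12. 12⁻¹ ≡ 12 (mod 13), so λ ≡ 7·12 ≡ 6.
  x = λ² - 8 - 8 = 36 - 16 ≡ 7; y = λ·(8 - 7) - 6 ≡ 0. → (7, 0)
double: (7, 0) + (7, 0): same x and y₁ ≡ -y₂, so the sum is 𝒪.

O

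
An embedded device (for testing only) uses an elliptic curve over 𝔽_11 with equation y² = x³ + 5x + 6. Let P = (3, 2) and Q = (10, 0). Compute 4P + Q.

(1, 10)

First 4P:
Double-and-add on 4 = (100)₂. Start with P = (3, 2) for the leading 1-bit.
double: tangent at (3, 2): λ = (3·3² + 5)/(2·2) ≡ 10/4. 4⁻¹ ≡ 3 (mod 11), so λ ≡ 10·3 ≡ 8.
  x = λ² - 3 - 3 = 64 - 6 ≡ 3; y = λ·(3 - 3) - 2 ≡ 9. → (3, 9)
double: tangent at (3, 9): λ = (3·3² + 5)/(2·9) ≡ 10/7. 7⁻¹ ≡ 8 (mod 11), so λ ≡ 10·8 ≡ 3.
  x = λ² - 3 - 3 = 9 - 6 ≡ 3; y = λ·(3 - 3) - 9 ≡ 2. → (3, 2)
4P = (3, 2).
Finally 4P + Q:
(3, 2) + (10, 0). λ = (0 - 2)/(10 - 3) ≡ 9/7 mod 11. 7⁻¹ ≡ 8 (mod 11), so λ ≡ 6.
  x = λ² - 3 - 10 = 36 - 13 ≡ 1; y = λ·(3 - 1) - 2 ≡ 10. → (1, 10)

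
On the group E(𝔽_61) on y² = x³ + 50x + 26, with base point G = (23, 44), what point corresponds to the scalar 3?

(31, 47)

Repeated addition: build up to 3G.
2G: tangent at (23, 44): λ = (3·23² + 50)/(2·44) ≡ 51/27. 27⁻¹ ≡ 52 (mod 61), so λ ≡ 51·52 ≡ 29.
  x = λ² - 23 - 23 = 841 - 46 ≡ 2; y = λ·(23 - 2) - 44 ≡ 16. → (2, 16)
3G: (2, 16) + (23, 44). λ = (44 - 16)/(23 - 2) ≡ 28/21 mod 61. 21⁻¹ ≡ 32 (mod 61), so λ ≡ 42.
  x = λ² - 2 - 23 = 1764 - 25 ≡ 31; y = λ·(2 - 31) - 16 ≡ 47. → (31, 47)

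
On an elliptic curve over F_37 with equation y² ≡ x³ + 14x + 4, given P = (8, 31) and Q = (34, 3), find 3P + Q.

First 3P:
Repeated addition: build up to 3P.
2P: tangent at (8, 31): λ = (3·8² + 14)/(2·31) ≡ 21/25. 25⁻¹ ≡ 3 (mod 37), so λ ≡ 21·3 ≡ 26.
  x = λ² - 8 - 8 = 676 - 16 ≡ 31; y = λ·(8 - 31) - 31 ≡ 0. → (31, 0)
3P: (31, 0) + (8, 31). λ = (31 - 0)/(8 - 31) ≡ 31/14 mod 37. 14⁻¹ ≡ 8 (mod 37) since 14·8 = 112 ≡ 1, so λ ≡ 26.
  x = λ² - 31 - 8 = 676 - 39 ≡ 8; y = λ·(31 - 8) - 0 ≡ 6. → (8, 6)
3P = (8, 6).
Finally 3P + Q:
(8, 6) + (34, 3). λ = (3 - 6)/(34 - 8) ≡ 34/26 mod 37. 26⁻¹ ≡ 10 (mod 37) since 26·10 = 260 ≡ 1, so λ ≡ 7.
  x = λ² - 8 - 34 = 49 - 42 ≡ 7; y = λ·(8 - 7) - 6 ≡ 1. → (7, 1)

(7, 1)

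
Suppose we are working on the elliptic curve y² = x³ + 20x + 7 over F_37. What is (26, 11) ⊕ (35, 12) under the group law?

(26, 11) + (35, 12). λ = (12 - 11)/(35 - 26) ≡ 1/9 mod 37. 9⁻¹ ≡ 33 (mod 37) since 9·33 = 297 ≡ 1, so λ ≡ 33.
  x = λ² - 26 - 35 = 1089 - 61 ≡ 29; y = λ·(26 - 29) - 11 ≡ 1. → (29, 1)

(29, 1)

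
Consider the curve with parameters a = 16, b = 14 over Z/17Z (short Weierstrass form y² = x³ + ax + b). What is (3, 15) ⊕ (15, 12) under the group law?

(3, 15) + (15, 12). λ = (12 - 15)/(15 - 3) ≡ 14/12 mod 17. 12⁻¹ ≡ 10 (mod 17), so λ ≡ 4.
  x = λ² - 3 - 15 = 16 - 18 ≡ 15; y = λ·(3 - 15) - 15 ≡ 5. → (15, 5)

(15, 5)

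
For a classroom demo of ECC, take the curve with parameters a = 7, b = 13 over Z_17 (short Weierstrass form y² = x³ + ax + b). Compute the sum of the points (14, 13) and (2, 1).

(14, 13) + (2, 1). λ = (1 - 13)/(2 - 14) ≡ 5/5 mod 17. 5⁻¹ ≡ 7 (mod 17), so λ ≡ 1.
  x = λ² - 14 - 2 = 1 - 16 ≡ 2; y = λ·(14 - 2) - 13 ≡ 16. → (2, 16)

(2, 16)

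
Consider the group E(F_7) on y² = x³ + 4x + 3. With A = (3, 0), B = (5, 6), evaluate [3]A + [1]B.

(1, 6)

First 3A:
Repeated addition: build up to 3A.
2A: (3, 0) + (3, 0): same x and y₁ ≡ -y₂, so the sum is ∞.
3A: ∞ + (3, 0) = (3, 0) (identity).
3A = (3, 0).
Finally 3A + B:
(3, 0) + (5, 6). λ = (6 - 0)/(5 - 3) ≡ 6/2 mod 7. 2⁻¹ ≡ 4 (mod 7), so λ ≡ 3.
  x = λ² - 3 - 5 = 9 - 8 ≡ 1; y = λ·(3 - 1) - 0 ≡ 6. → (1, 6)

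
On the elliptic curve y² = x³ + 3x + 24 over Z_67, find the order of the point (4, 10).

9

2P: tangent at (4, 10): λ = (3·4² + 3)/(2·10) ≡ 51/20. 20⁻¹ ≡ 57 (mod 67) since 20·57 = 1140 ≡ 1, so λ ≡ 51·57 ≡ 26.
  x = λ² - 4 - 4 = 676 - 8 ≡ 65; y = λ·(4 - 65) - 10 ≡ 12. → (65, 12)
3P: (65, 12) + (4, 10). λ = (10 - 12)/(4 - 65) ≡ 65/6 mod 67. 6⁻¹ ≡ 56 (mod 67) since 6·56 = 336 ≡ 1, so λ ≡ 22.
  x = λ² - 65 - 4 = 484 - 69 ≡ 13; y = λ·(65 - 13) - 12 ≡ 60. → (13, 60)
4P: (13, 60) + (4, 10). λ = (10 - 60)/(4 - 13) ≡ 17/58 mod 67. 58⁻¹ ≡ 52 (mod 67), so λ ≡ 13.
  x = λ² - 13 - 4 = 169 - 17 ≡ 18; y = λ·(13 - 18) - 60 ≡ 9. → (18, 9)
5P: (18, 9) + (4, 10). λ = (10 - 9)/(4 - 18) ≡ 1/53 mod 67. 53⁻¹ ≡ 43 (mod 67), so λ ≡ 43.
  x = λ² - 18 - 4 = 1849 - 22 ≡ 18; y = λ·(18 - 18) - 9 ≡ 58. → (18, 58)
6P: (18, 58) + (4, 10). λ = (10 - 58)/(4 - 18) ≡ 19/53 mod 67. 53⁻¹ ≡ 43 (mod 67) since 53·43 = 2279 ≡ 1, so λ ≡ 13.
  x = λ² - 18 - 4 = 169 - 22 ≡ 13; y = λ·(18 - 13) - 58 ≡ 7. → (13, 7)
7P: (13, 7) + (4, 10). λ = (10 - 7)/(4 - 13) ≡ 3/58 mod 67. 58⁻¹ ≡ 52 (mod 67), so λ ≡ 22.
  x = λ² - 13 - 4 = 484 - 17 ≡ 65; y = λ·(13 - 65) - 7 ≡ 55. → (65, 55)
8P: (65, 55) + (4, 10). λ = (10 - 55)/(4 - 65) ≡ 22/6 mod 67. 6⁻¹ ≡ 56 (mod 67) since 6·56 = 336 ≡ 1, so λ ≡ 26.
  x = λ² - 65 - 4 = 676 - 69 ≡ 4; y = λ·(65 - 4) - 55 ≡ 57. → (4, 57)
9P: (4, 57) + (4, 10): same x and y₁ ≡ -y₂, so the sum is the point at infinity.
9P = the point at infinity, so the order is 9.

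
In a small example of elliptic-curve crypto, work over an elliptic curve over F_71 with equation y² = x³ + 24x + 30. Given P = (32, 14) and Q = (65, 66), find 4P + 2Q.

(15, 12)

First 4P:
Repeated addition: build up to 4P.
2P: tangent at (32, 14): λ = (3·32² + 24)/(2·14) ≡ 43/28. 28⁻¹ ≡ 33 (mod 71), so λ ≡ 43·33 ≡ 70.
  x = λ² - 32 - 32 = 4900 - 64 ≡ 8; y = λ·(32 - 8) - 14 ≡ 33. → (8, 33)
3P: (8, 33) + (32, 14). λ = (14 - 33)/(32 - 8) ≡ 52/24 mod 71. 24⁻¹ ≡ 3 (mod 71), so λ ≡ 14.
  x = λ² - 8 - 32 = 196 - 40 ≡ 14; y = λ·(8 - 14) - 33 ≡ 25. → (14, 25)
4P: (14, 25) + (32, 14). λ = (14 - 25)/(32 - 14) ≡ 60/18 mod 71. 18⁻¹ ≡ 4 (mod 71) since 18·4 = 72 ≡ 1, so λ ≡ 27.
  x = λ² - 14 - 32 = 729 - 46 ≡ 44; y = λ·(14 - 44) - 25 ≡ 17. → (44, 17)
4P = (44, 17).
Next 2Q:
Repeated addition: build up to 2Q.
2Q: tangent at (65, 66): λ = (3·65² + 24)/(2·66) ≡ 61/61. 61⁻¹ ≡ 7 (mod 71) since 61·7 = 427 ≡ 1, so λ ≡ 61·7 ≡ 1.
  x = λ² - 65 - 65 = 1 - 130 ≡ 13; y = λ·(65 - 13) - 66 ≡ 57. → (13, 57)
2Q = (13, 57).
Finally 4P + 2Q:
(44, 17) + (13, 57). λ = (57 - 17)/(13 - 44) ≡ 40/40 mod 71. 40⁻¹ ≡ 16 (mod 71) since 40·16 = 640 ≡ 1, so λ ≡ 1.
  x = λ² - 44 - 13 = 1 - 57 ≡ 15; y = λ·(44 - 15) - 17 ≡ 12. → (15, 12)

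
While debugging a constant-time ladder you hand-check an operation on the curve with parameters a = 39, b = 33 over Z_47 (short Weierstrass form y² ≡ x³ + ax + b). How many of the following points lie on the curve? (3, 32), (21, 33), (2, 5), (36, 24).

(3, 32): 32² ≡ 37, rhs ≡ 36 → off.
(21, 33): 33² ≡ 8, rhs ≡ 8 → on.
(2, 5): 5² ≡ 25, rhs ≡ 25 → on.
(36, 24): 24² ≡ 12, rhs ≡ 12 → on.

3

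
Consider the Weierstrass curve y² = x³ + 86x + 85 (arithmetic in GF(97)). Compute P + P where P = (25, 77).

(38, 5)

tangent at (25, 77): λ = (3·25² + 86)/(2·77) ≡ 21/57. 57⁻¹ ≡ 80 (mod 97), so λ ≡ 21·80 ≡ 31.
  x = λ² - 25 - 25 = 961 - 50 ≡ 38; y = λ·(25 - 38) - 77 ≡ 5. → (38, 5)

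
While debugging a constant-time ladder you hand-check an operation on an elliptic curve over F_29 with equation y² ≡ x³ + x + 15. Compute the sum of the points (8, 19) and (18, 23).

(2, 24)

(8, 19) + (18, 23). λ = (23 - 19)/(18 - 8) ≡ 4/10 mod 29. 10⁻¹ ≡ 3 (mod 29), so λ ≡ 12.
  x = λ² - 8 - 18 = 144 - 26 ≡ 2; y = λ·(8 - 2) - 19 ≡ 24. → (2, 24)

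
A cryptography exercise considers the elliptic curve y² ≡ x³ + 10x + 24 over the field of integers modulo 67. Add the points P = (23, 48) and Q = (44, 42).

(37, 23)

(23, 48) + (44, 42). λ = (42 - 48)/(44 - 23) ≡ 61/21 mod 67. 21⁻¹ ≡ 16 (mod 67), so λ ≡ 38.
  x = λ² - 23 - 44 = 1444 - 67 ≡ 37; y = λ·(23 - 37) - 48 ≡ 23. → (37, 23)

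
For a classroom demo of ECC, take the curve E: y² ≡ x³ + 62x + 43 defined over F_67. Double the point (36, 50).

tangent at (36, 50): λ = (3·36² + 62)/(2·50) ≡ 64/33. 33⁻¹ ≡ 65 (mod 67), so λ ≡ 64·65 ≡ 6.
  x = λ² - 36 - 36 = 36 - 72 ≡ 31; y = λ·(36 - 31) - 50 ≡ 47. → (31, 47)

(31, 47)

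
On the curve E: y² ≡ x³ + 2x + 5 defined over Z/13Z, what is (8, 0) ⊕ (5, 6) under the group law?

(8, 0) + (5, 6). λ = (6 - 0)/(5 - 8) ≡ 6/10 mod 13. 10⁻¹ ≡ 4 (mod 13), so λ ≡ 11.
  x = λ² - 8 - 5 = 121 - 13 ≡ 4; y = λ·(8 - 4) - 0 ≡ 5. → (4, 5)

(4, 5)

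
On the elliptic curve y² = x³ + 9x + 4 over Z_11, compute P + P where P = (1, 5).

(10, 4)

tangent at (1, 5): λ = (3·1² + 9)/(2·5) ≡ 1/10. 10⁻¹ ≡ 10 (mod 11) since 10·10 = 100 ≡ 1, so λ ≡ 1·10 ≡ 10.
  x = λ² - 1 - 1 = 100 - 2 ≡ 10; y = λ·(1 - 10) - 5 ≡ 4. → (10, 4)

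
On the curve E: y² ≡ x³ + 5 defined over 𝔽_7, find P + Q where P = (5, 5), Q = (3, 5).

(6, 2)

(5, 5) + (3, 5). λ = (5 - 5)/(3 - 5) ≡ 0/5 mod 7. 5⁻¹ ≡ 3 (mod 7) since 5·3 = 15 ≡ 1, so λ ≡ 0.
  x = λ² - 5 - 3 = 0 - 8 ≡ 6; y = λ·(5 - 6) - 5 ≡ 2. → (6, 2)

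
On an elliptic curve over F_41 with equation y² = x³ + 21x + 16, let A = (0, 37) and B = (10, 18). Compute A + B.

(0, 37) + (10, 18). λ = (18 - 37)/(10 - 0) ≡ 22/10 mod 41. 10⁻¹ ≡ 37 (mod 41) since 10·37 = 370 ≡ 1, so λ ≡ 35.
  x = λ² - 0 - 10 = 1225 - 10 ≡ 26; y = λ·(0 - 26) - 37 ≡ 37. → (26, 37)

(26, 37)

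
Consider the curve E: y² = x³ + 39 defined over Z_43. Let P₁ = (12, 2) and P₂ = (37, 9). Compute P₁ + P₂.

(41, 26)

(12, 2) + (37, 9). λ = (9 - 2)/(37 - 12) ≡ 7/25 mod 43. 25⁻¹ ≡ 31 (mod 43) since 25·31 = 775 ≡ 1, so λ ≡ 2.
  x = λ² - 12 - 37 = 4 - 49 ≡ 41; y = λ·(12 - 41) - 2 ≡ 26. → (41, 26)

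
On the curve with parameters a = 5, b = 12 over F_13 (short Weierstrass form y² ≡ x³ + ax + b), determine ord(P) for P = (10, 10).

4

2P: tangent at (10, 10): λ = (3·10² + 5)/(2·10) ≡ 6/7. 7⁻¹ ≡ 2 (mod 13) since 7·2 = 14 ≡ 1, so λ ≡ 6·2 ≡ 12.
  x = λ² - 10 - 10 = 144 - 20 ≡ 7; y = λ·(10 - 7) - 10 ≡ 0. → (7, 0)
3P: (7, 0) + (10, 10). λ = (10 - 0)/(10 - 7) ≡ 10/3 mod 13. 3⁻¹ ≡ 9 (mod 13) since 3·9 = 27 ≡ 1, so λ ≡ 12.
  x = λ² - 7 - 10 = 144 - 17 ≡ 10; y = λ·(7 - 10) - 0 ≡ 3. → (10, 3)
4P: (10, 3) + (10, 10): same x and y₁ ≡ -y₂, so the sum is O.
4P = O, so the order is 4.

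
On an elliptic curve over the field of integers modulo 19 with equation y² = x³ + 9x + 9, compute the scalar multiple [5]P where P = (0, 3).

(15, 17)

Double-and-add on 5 = (101)₂. Start with P = (0, 3) for the leading 1-bit.
double: tangent at (0, 3): λ = (3·0² + 9)/(2·3) ≡ 9/6. 6⁻¹ ≡ 16 (mod 19), so λ ≡ 9·16 ≡ 11.
  x = λ² - 0 - 0 = 121 - 0 ≡ 7; y = λ·(0 - 7) - 3 ≡ 15. → (7, 15)
double: tangent at (7, 15): λ = (3·7² + 9)/(2·15) ≡ 4/11. 11⁻¹ ≡ 7 (mod 19) since 11·7 = 77 ≡ 1, so λ ≡ 4·7 ≡ 9.
  x = λ² - 7 - 7 = 81 - 14 ≡ 10; y = λ·(7 - 10) - 15 ≡ 15. → (10, 15)
add P: (10, 15) + (0, 3). λ = (3 - 15)/(0 - 10) ≡ 7/9 mod 19. 9⁻¹ ≡ 17 (mod 19), so λ ≡ 5.
  x = λ² - 10 - 0 = 25 - 10 ≡ 15; y = λ·(10 - 15) - 15 ≡ 17. → (15, 17)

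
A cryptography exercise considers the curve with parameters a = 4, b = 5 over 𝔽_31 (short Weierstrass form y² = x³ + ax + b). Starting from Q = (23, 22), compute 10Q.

Double-and-add on 10 = (1010)₂. Start with Q = (23, 22) for the leading 1-bit.
double: tangent at (23, 22): λ = (3·23² + 4)/(2·22) ≡ 10/13. 13⁻¹ ≡ 12 (mod 31) since 13·12 = 156 ≡ 1, so λ ≡ 10·12 ≡ 27.
  x = λ² - 23 - 23 = 729 - 46 ≡ 1; y = λ·(23 - 1) - 22 ≡ 14. → (1, 14)
double: tangent at (1, 14): λ = (3·1² + 4)/(2·14) ≡ 7/28. 28⁻¹ ≡ 10 (mod 31) since 28·10 = 280 ≡ 1, so λ ≡ 7·10 ≡ 8.
  x = λ² - 1 - 1 = 64 - 2 ≡ 0; y = λ·(1 - 0) - 14 ≡ 25. → (0, 25)
add Q: (0, 25) + (23, 22). λ = (22 - 25)/(23 - 0) ≡ 28/23 mod 31. 23⁻¹ ≡ 27 (mod 31), so λ ≡ 12.
  x = λ² - 0 - 23 = 144 - 23 ≡ 28; y = λ·(0 - 28) - 25 ≡ 11. → (28, 11)
double: tangent at (28, 11): λ = (3·28² + 4)/(2·11) ≡ 0/22. 22⁻¹ ≡ 24 (mod 31), so λ ≡ 0·24 ≡ 0.
  x = λ² - 28 - 28 = 0 - 56 ≡ 6; y = λ·(28 - 6) - 11 ≡ 20. → (6, 20)

(6, 20)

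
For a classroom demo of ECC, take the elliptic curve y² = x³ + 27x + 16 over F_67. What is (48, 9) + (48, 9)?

(59, 5)

tangent at (48, 9): λ = (3·48² + 27)/(2·9) ≡ 38/18. 18⁻¹ ≡ 41 (mod 67) since 18·41 = 738 ≡ 1, so λ ≡ 38·41 ≡ 17.
  x = λ² - 48 - 48 = 289 - 96 ≡ 59; y = λ·(48 - 59) - 9 ≡ 5. → (59, 5)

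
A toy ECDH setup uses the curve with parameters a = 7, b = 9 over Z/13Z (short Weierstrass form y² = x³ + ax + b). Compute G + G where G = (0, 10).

tangent at (0, 10): λ = (3·0² + 7)/(2·10) ≡ 7/7. 7⁻¹ ≡ 2 (mod 13), so λ ≡ 7·2 ≡ 1.
  x = λ² - 0 - 0 = 1 - 0 ≡ 1; y = λ·(0 - 1) - 10 ≡ 2. → (1, 2)

(1, 2)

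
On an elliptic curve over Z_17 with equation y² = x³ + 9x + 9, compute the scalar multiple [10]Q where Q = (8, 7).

(16, 13)

Double-and-add on 10 = (1010)₂. Start with Q = (8, 7) for the leading 1-bit.
double: tangent at (8, 7): λ = (3·8² + 9)/(2·7) ≡ 14/14. 14⁻¹ ≡ 11 (mod 17), so λ ≡ 14·11 ≡ 1.
  x = λ² - 8 - 8 = 1 - 16 ≡ 2; y = λ·(8 - 2) - 7 ≡ 16. → (2, 16)
double: tangent at (2, 16): λ = (3·2² + 9)/(2·16) ≡ 4/15. 15⁻¹ ≡ 8 (mod 17), so λ ≡ 4·8 ≡ 15.
  x = λ² - 2 - 2 = 225 - 4 ≡ 0; y = λ·(2 - 0) - 16 ≡ 14. → (0, 14)
add Q: (0, 14) + (8, 7). λ = (7 - 14)/(8 - 0) ≡ 10/8 mod 17. 8⁻¹ ≡ 15 (mod 17), so λ ≡ 14.
  x = λ² - 0 - 8 = 196 - 8 ≡ 1; y = λ·(0 - 1) - 14 ≡ 6. → (1, 6)
double: tangent at (1, 6): λ = (3·1² + 9)/(2·6) ≡ 12/12. 12⁻¹ ≡ 10 (mod 17), so λ ≡ 12·10 ≡ 1.
  x = λ² - 1 - 1 = 1 - 2 ≡ 16; y = λ·(1 - 16) - 6 ≡ 13. → (16, 13)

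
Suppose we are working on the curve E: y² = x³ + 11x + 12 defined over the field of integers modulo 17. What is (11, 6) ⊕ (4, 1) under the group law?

(11, 6) + (4, 1). λ = (1 - 6)/(4 - 11) ≡ 12/10 mod 17. 10⁻¹ ≡ 12 (mod 17), so λ ≡ 8.
  x = λ² - 11 - 4 = 64 - 15 ≡ 15; y = λ·(11 - 15) - 6 ≡ 13. → (15, 13)

(15, 13)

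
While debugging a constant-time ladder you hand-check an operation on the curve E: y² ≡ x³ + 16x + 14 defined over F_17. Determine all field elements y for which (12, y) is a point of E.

x³ + 16x + 14 = 1934 ≡ 13 (mod 17).
Square roots of 13 mod 17: 8 and 9 (since 8² = 64 ≡ 13).

8, 9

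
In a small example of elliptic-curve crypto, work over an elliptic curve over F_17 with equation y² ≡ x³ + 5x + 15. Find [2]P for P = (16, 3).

tangent at (16, 3): λ = (3·16² + 5)/(2·3) ≡ 8/6. 6⁻¹ ≡ 3 (mod 17), so λ ≡ 8·3 ≡ 7.
  x = λ² - 16 - 16 = 49 - 32 ≡ 0; y = λ·(16 - 0) - 3 ≡ 7. → (0, 7)

(0, 7)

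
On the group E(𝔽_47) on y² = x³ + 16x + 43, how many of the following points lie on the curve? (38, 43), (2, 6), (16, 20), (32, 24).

(38, 43): 43² ≡ 16, rhs ≡ 16 → on.
(2, 6): 6² ≡ 36, rhs ≡ 36 → on.
(16, 20): 20² ≡ 24, rhs ≡ 24 → on.
(32, 24): 24² ≡ 12, rhs ≡ 0 → off.

3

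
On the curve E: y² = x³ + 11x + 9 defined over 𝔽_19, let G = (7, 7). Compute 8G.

Double-and-add on 8 = (1000)₂. Start with G = (7, 7) for the leading 1-bit.
double: tangent at (7, 7): λ = (3·7² + 11)/(2·7) ≡ 6/14. 14⁻¹ ≡ 15 (mod 19), so λ ≡ 6·15 ≡ 14.
  x = λ² - 7 - 7 = 196 - 14 ≡ 11; y = λ·(7 - 11) - 7 ≡ 13. → (11, 13)
double: tangent at (11, 13): λ = (3·11² + 11)/(2·13) ≡ 13/7. 7⁻¹ ≡ 11 (mod 19), so λ ≡ 13·11 ≡ 10.
  x = λ² - 11 - 11 = 100 - 22 ≡ 2; y = λ·(11 - 2) - 13 ≡ 1. → (2, 1)
double: tangent at (2, 1): λ = (3·2² + 11)/(2·1) ≡ 4/2. 2⁻¹ ≡ 10 (mod 19) since 2·10 = 20 ≡ 1, so λ ≡ 4·10 ≡ 2.
  x = λ² - 2 - 2 = 4 - 4 ≡ 0; y = λ·(2 - 0) - 1 ≡ 3. → (0, 3)

(0, 3)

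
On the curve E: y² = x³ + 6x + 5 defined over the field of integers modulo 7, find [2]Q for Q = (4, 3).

tangent at (4, 3): λ = (3·4² + 6)/(2·3) ≡ 5/6. 6⁻¹ ≡ 6 (mod 7) since 6·6 = 36 ≡ 1, so λ ≡ 5·6 ≡ 2.
  x = λ² - 4 - 4 = 4 - 8 ≡ 3; y = λ·(4 - 3) - 3 ≡ 6. → (3, 6)

(3, 6)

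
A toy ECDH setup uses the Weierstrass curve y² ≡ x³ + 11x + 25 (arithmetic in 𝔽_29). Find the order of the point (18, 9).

3

2P: tangent at (18, 9): λ = (3·18² + 11)/(2·9) ≡ 26/18. 18⁻¹ ≡ 21 (mod 29) since 18·21 = 378 ≡ 1, so λ ≡ 26·21 ≡ 24.
  x = λ² - 18 - 18 = 576 - 36 ≡ 18; y = λ·(18 - 18) - 9 ≡ 20. → (18, 20)
3P: (18, 20) + (18, 9): same x and y₁ ≡ -y₂, so the sum is O.
3P = O, so the order is 3.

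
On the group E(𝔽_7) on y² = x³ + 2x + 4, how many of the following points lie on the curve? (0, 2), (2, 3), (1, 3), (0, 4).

2

(0, 2): 2² ≡ 4, rhs ≡ 4 → on.
(2, 3): 3² ≡ 2, rhs ≡ 2 → on.
(1, 3): 3² ≡ 2, rhs ≡ 0 → off.
(0, 4): 4² ≡ 2, rhs ≡ 4 → off.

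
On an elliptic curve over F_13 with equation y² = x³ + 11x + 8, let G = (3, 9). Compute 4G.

Repeated addition: build up to 4G.
2G: tangent at (3, 9): λ = (3·3² + 11)/(2·9) ≡ 12/5. 5⁻¹ ≡ 8 (mod 13) since 5·8 = 40 ≡ 1, so λ ≡ 12·8 ≡ 5.
  x = λ² - 3 - 3 = 25 - 6 ≡ 6; y = λ·(3 - 6) - 9 ≡ 2. → (6, 2)
3G: (6, 2) + (3, 9). λ = (9 - 2)/(3 - 6) ≡ 7/10 mod 13. 10⁻¹ ≡ 4 (mod 13) since 10·4 = 40 ≡ 1, so λ ≡ 2.
  x = λ² - 6 - 3 = 4 - 9 ≡ 8; y = λ·(6 - 8) - 2 ≡ 7. → (8, 7)
4G: (8, 7) + (3, 9). λ = (9 - 7)/(3 - 8) ≡ 2/8 mod 13. 8⁻¹ ≡ 5 (mod 13) since 8·5 = 40 ≡ 1, so λ ≡ 10.
  x = λ² - 8 - 3 = 100 - 11 ≡ 11; y = λ·(8 - 11) - 7 ≡ 2. → (11, 2)

(11, 2)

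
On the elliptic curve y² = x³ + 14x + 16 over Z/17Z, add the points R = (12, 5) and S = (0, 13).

(13, 7)

(12, 5) + (0, 13). λ = (13 - 5)/(0 - 12) ≡ 8/5 mod 17. 5⁻¹ ≡ 7 (mod 17) since 5·7 = 35 ≡ 1, so λ ≡ 5.
  x = λ² - 12 - 0 = 25 - 12 ≡ 13; y = λ·(12 - 13) - 5 ≡ 7. → (13, 7)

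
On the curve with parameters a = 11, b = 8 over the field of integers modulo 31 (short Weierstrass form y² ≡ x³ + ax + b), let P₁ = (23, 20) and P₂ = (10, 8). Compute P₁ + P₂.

(23, 20) + (10, 8). λ = (8 - 20)/(10 - 23) ≡ 19/18 mod 31. 18⁻¹ ≡ 19 (mod 31), so λ ≡ 20.
  x = λ² - 23 - 10 = 400 - 33 ≡ 26; y = λ·(23 - 26) - 20 ≡ 13. → (26, 13)

(26, 13)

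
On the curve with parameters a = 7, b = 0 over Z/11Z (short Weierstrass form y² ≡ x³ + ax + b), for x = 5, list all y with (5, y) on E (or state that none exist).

x³ + 7x + 0 = 160 ≡ 6 (mod 11).
6 is a non-residue mod 11; no y exists.

none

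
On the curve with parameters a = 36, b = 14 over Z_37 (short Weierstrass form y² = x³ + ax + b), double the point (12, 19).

tangent at (12, 19): λ = (3·12² + 36)/(2·19) ≡ 24/1. 1⁻¹ ≡ 1 (mod 37), so λ ≡ 24·1 ≡ 24.
  x = λ² - 12 - 12 = 576 - 24 ≡ 34; y = λ·(12 - 34) - 19 ≡ 8. → (34, 8)

(34, 8)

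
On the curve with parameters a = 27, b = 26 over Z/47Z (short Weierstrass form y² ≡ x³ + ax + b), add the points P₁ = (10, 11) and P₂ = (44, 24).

(41, 20)

(10, 11) + (44, 24). λ = (24 - 11)/(44 - 10) ≡ 13/34 mod 47. 34⁻¹ ≡ 18 (mod 47) since 34·18 = 612 ≡ 1, so λ ≡ 46.
  x = λ² - 10 - 44 = 2116 - 54 ≡ 41; y = λ·(10 - 41) - 11 ≡ 20. → (41, 20)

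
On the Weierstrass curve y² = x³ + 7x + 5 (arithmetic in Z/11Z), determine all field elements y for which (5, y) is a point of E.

0

x³ + 7x + 5 = 165 ≡ 0 (mod 11).
Only y = 0 satisfies y² ≡ 0.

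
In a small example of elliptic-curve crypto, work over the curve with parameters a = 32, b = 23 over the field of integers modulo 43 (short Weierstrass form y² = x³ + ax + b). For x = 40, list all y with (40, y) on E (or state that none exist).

none

x³ + 32x + 23 = 65303 ≡ 29 (mod 43).
29 is a non-residue mod 43; no y exists.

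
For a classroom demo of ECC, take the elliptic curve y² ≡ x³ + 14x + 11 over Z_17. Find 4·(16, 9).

(9, 4)

Write P = (16, 9).
Double-and-add on 4 = (100)₂. Start with P = (16, 9) for the leading 1-bit.
double: tangent at (16, 9): λ = (3·16² + 14)/(2·9) ≡ 0/1. 1⁻¹ ≡ 1 (mod 17) since 1·1 = 1 ≡ 1, so λ ≡ 0·1 ≡ 0.
  x = λ² - 16 - 16 = 0 - 32 ≡ 2; y = λ·(16 - 2) - 9 ≡ 8. → (2, 8)
double: tangent at (2, 8): λ = (3·2² + 14)/(2·8) ≡ 9/16. 16⁻¹ ≡ 16 (mod 17), so λ ≡ 9·16 ≡ 8.
  x = λ² - 2 - 2 = 64 - 4 ≡ 9; y = λ·(2 - 9) - 8 ≡ 4. → (9, 4)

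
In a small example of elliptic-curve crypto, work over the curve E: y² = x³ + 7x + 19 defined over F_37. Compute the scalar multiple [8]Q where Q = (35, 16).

(11, 24)

Repeated addition: build up to 8Q.
2Q: tangent at (35, 16): λ = (3·35² + 7)/(2·16) ≡ 19/32. 32⁻¹ ≡ 22 (mod 37) since 32·22 = 704 ≡ 1, so λ ≡ 19·22 ≡ 11.
  x = λ² - 35 - 35 = 121 - 70 ≡ 14; y = λ·(35 - 14) - 16 ≡ 30. → (14, 30)
3Q: (14, 30) + (35, 16). λ = (16 - 30)/(35 - 14) ≡ 23/21 mod 37. 21⁻¹ ≡ 30 (mod 37) since 21·30 = 630 ≡ 1, so λ ≡ 24.
  x = λ² - 14 - 35 = 576 - 49 ≡ 9; y = λ·(14 - 9) - 30 ≡ 16. → (9, 16)
4Q: (9, 16) + (35, 16). λ = (16 - 16)/(35 - 9) ≡ 0/26 mod 37. 26⁻¹ ≡ 10 (mod 37) since 26·10 = 260 ≡ 1, so λ ≡ 0.
  x = λ² - 9 - 35 = 0 - 44 ≡ 30; y = λ·(9 - 30) - 16 ≡ 21. → (30, 21)
5Q: (30, 21) + (35, 16). λ = (16 - 21)/(35 - 30) ≡ 32/5 mod 37. 5⁻¹ ≡ 15 (mod 37) since 5·15 = 75 ≡ 1, so λ ≡ 36.
  x = λ² - 30 - 35 = 1296 - 65 ≡ 10; y = λ·(30 - 10) - 21 ≡ 33. → (10, 33)
6Q: (10, 33) + (35, 16). λ = (16 - 33)/(35 - 10) ≡ 20/25 mod 37. 25⁻¹ ≡ 3 (mod 37), so λ ≡ 23.
  x = λ² - 10 - 35 = 529 - 45 ≡ 3; y = λ·(10 - 3) - 33 ≡ 17. → (3, 17)
7Q: (3, 17) + (35, 16). λ = (16 - 17)/(35 - 3) ≡ 36/32 mod 37. 32⁻¹ ≡ 22 (mod 37), so λ ≡ 15.
  x = λ² - 3 - 35 = 225 - 38 ≡ 2; y = λ·(3 - 2) - 17 ≡ 35. → (2, 35)
8Q: (2, 35) + (35, 16). λ = (16 - 35)/(35 - 2) ≡ 18/33 mod 37. 33⁻¹ ≡ 9 (mod 37), so λ ≡ 14.
  x = λ² - 2 - 35 = 196 - 37 ≡ 11; y = λ·(2 - 11) - 35 ≡ 24. → (11, 24)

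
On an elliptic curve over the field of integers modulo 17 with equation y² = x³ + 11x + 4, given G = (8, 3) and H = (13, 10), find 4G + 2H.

(1, 4)

First 4G:
Double-and-add on 4 = (100)₂. Start with G = (8, 3) for the leading 1-bit.
double: tangent at (8, 3): λ = (3·8² + 11)/(2·3) ≡ 16/6. 6⁻¹ ≡ 3 (mod 17) since 6·3 = 18 ≡ 1, so λ ≡ 16·3 ≡ 14.
  x = λ² - 8 - 8 = 196 - 16 ≡ 10; y = λ·(8 - 10) - 3 ≡ 3. → (10, 3)
double: tangent at (10, 3): λ = (3·10² + 11)/(2·3) ≡ 5/6. 6⁻¹ ≡ 3 (mod 17), so λ ≡ 5·3 ≡ 15.
  x = λ² - 10 - 10 = 225 - 20 ≡ 1; y = λ·(10 - 1) - 3 ≡ 13. → (1, 13)
4G = (1, 13).
Next 2H:
Repeated addition: build up to 2H.
2H: tangent at (13, 10): λ = (3·13² + 11)/(2·10) ≡ 8/3. 3⁻¹ ≡ 6 (mod 17), so λ ≡ 8·6 ≡ 14.
  x = λ² - 13 - 13 = 196 - 26 ≡ 0; y = λ·(13 - 0) - 10 ≡ 2. → (0, 2)
2H = (0, 2).
Finally 4G + 2H:
(1, 13) + (0, 2). λ = (2 - 13)/(0 - 1) ≡ 6/16 mod 17. 16⁻¹ ≡ 16 (mod 17), so λ ≡ 11.
  x = λ² - 1 - 0 = 121 - 1 ≡ 1; y = λ·(1 - 1) - 13 ≡ 4. → (1, 4)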